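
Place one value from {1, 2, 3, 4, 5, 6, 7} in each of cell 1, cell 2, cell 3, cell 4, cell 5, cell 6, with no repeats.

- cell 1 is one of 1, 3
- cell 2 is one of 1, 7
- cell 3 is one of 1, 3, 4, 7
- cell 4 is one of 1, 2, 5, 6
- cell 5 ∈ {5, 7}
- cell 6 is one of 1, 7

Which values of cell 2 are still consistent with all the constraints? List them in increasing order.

The 2 variables cell 2 and cell 6 are confined to {1, 7}, which locks those values in; drop them from cell 1, cell 3, cell 4, cell 5.
cell 1's domain is down to {3}, so cell 1 = 3. Strike 3 from cell 3.
cell 3 must be 4 (only option left).
cell 5 has just one choice, so cell 5 = 5. Strike 5 from cell 4.
No further eliminations apply; cell 2 can still be any of 1, 7.

1, 7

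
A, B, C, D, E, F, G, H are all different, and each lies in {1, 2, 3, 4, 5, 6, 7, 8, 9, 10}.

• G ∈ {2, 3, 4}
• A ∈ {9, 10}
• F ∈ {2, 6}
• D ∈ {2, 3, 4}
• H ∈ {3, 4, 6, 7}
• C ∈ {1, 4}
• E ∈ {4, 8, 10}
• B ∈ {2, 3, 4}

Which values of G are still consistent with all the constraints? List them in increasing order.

The 3 variables B, D, G are confined to {2, 3, 4}, which locks those values in; drop them from C, E, F, H.
C's domain is down to {1}, so C = 1.
F must be 6 (only option left). Remove 6 from H.
That leaves H = 7.
No further eliminations apply; G can still be any of 2, 3, 4.

2, 3, 4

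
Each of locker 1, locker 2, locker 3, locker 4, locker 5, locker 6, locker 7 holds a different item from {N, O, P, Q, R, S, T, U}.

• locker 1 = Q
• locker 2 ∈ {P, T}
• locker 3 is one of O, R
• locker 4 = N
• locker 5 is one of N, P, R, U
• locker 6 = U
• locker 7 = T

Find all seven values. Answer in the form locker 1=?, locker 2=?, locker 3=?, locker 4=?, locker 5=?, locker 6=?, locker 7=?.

locker 1 must be Q (only option left).
locker 4 has just one choice, so locker 4 = N. Strike N from locker 5.
locker 6's domain is down to {U}, so locker 6 = U. Strike U from locker 5.
That leaves locker 7 = T. So locker 2 can't be T.
locker 2 has just one choice, so locker 2 = P. Strike P from locker 5.
locker 5 must be R (only option left). Eliminate R elsewhere: locker 3.
That leaves locker 3 = O.

locker 1=Q, locker 2=P, locker 3=O, locker 4=N, locker 5=R, locker 6=U, locker 7=T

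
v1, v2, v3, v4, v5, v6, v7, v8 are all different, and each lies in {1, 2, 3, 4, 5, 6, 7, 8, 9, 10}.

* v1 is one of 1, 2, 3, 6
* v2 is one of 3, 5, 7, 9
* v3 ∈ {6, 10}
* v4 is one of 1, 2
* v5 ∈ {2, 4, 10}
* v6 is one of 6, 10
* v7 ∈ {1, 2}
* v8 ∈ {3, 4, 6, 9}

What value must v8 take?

The 2 variables v3 and v6 are confined to {6, 10}, which locks those values in; drop them from v1, v5, v8.
v4 and v7 between them cover only {1, 2} — a naked pair. Remove those values from v1, v5.
That leaves v1 = 3. Strike 3 from v2, v8.
v5's domain is down to {4}, so v5 = 4. Eliminate 4 elsewhere: v8.
So v8 = 9.

9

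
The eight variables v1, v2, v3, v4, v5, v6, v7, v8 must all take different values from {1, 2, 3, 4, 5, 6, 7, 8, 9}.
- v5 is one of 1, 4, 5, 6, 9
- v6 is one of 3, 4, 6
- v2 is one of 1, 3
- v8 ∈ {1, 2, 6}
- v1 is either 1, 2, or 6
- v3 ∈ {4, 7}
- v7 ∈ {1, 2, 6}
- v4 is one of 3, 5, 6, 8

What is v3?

7

v1, v7, v8 share exactly the 3 values {1, 2, 6}; by pigeonhole those values go to them, so strike 1, 2, 6 from v2, v4, v5, v6.
That leaves v2 = 3. Strike 3 from v4, v6.
v6's domain is down to {4}, so v6 = 4. Remove 4 from v3, v5.
So v3 = 7.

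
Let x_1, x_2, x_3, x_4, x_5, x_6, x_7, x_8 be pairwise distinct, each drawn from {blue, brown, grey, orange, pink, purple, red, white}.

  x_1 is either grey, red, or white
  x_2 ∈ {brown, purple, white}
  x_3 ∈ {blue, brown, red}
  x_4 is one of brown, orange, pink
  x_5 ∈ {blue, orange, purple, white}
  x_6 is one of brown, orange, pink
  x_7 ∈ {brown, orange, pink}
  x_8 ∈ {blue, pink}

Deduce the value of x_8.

blue

Among the 8 variables, grey fits only x_1 (and all 8 values in {blue, brown, grey, orange, pink, purple, red, white} must be used), so x_1 = grey.
The 7 still-open variables together cover exactly {blue, brown, orange, pink, purple, red, white} — 7 values for 7 variables — and red appears only in x_3's list, so x_3 = red.
The 3 variables x_4, x_6, x_7 are confined to {brown, orange, pink}, which locks those values in; drop them from x_2, x_5, x_8.
So x_8 = blue.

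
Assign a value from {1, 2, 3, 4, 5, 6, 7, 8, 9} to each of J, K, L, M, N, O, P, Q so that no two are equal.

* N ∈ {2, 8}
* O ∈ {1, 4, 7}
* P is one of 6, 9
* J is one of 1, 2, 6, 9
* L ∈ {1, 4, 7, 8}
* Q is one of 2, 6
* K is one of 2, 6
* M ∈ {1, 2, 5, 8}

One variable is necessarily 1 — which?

Among the 8 variables, 5 fits only M (and all 8 values in {1, 2, 4, 5, 6, 7, 8, 9} must be used), so M = 5.
K and Q between them cover only {2, 6} — a naked pair. Remove those values from J, N, P.
That leaves N = 8. Eliminate 8 elsewhere: L.
That leaves P = 9. So J can't be 9.
So 1 goes to J.

J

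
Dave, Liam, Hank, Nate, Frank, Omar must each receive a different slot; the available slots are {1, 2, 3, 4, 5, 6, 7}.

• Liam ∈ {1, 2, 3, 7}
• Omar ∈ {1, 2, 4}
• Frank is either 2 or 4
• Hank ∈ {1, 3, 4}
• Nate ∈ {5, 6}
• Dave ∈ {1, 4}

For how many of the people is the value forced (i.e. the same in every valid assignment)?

The 3 variables Dave, Frank, Omar are confined to {1, 2, 4}, which locks those values in; drop them from Liam, Hank.
That leaves Hank = 3. So Liam can't be 3.
Liam must be 7 (only option left).
Determined: Liam=7, Hank=3. The other people each still have more than one consistent value. That makes 2.

2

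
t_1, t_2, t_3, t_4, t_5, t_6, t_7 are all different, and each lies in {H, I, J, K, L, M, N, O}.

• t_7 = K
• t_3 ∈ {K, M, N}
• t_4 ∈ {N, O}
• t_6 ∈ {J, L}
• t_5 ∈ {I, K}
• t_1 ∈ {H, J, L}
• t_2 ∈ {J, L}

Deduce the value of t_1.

H

t_7 has just one choice, so t_7 = K. So t_3, t_5 can't be K.
t_5 must be I (only option left).
The 2 variables t_2 and t_6 are confined to {J, L}, which locks those values in; drop them from t_1.
So t_1 = H.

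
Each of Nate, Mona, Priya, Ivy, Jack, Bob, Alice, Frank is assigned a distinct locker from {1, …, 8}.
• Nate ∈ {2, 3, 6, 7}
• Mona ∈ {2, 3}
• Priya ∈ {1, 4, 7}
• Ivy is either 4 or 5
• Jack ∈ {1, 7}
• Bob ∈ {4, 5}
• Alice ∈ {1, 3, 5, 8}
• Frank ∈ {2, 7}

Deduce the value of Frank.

The 8 variables draw from only 8 values {1, 2, 3, 4, 5, 6, 7, 8}, so each is used; only Nate can be 6, hence Nate = 6.
Among the 7 still-open variables, 8 fits only Alice (and all 7 values in {1, 2, 3, 4, 5, 7, 8} must be used), so Alice = 8.
The 6 still-open variables draw from only 6 values {1, 2, 3, 4, 5, 7}, so each is used; only Mona can be 3, hence Mona = 3.
The 5 still-open variables together cover exactly {1, 2, 4, 5, 7} — 5 values for 5 variables — and 2 appears only in Frank's list, so Frank = 2.

2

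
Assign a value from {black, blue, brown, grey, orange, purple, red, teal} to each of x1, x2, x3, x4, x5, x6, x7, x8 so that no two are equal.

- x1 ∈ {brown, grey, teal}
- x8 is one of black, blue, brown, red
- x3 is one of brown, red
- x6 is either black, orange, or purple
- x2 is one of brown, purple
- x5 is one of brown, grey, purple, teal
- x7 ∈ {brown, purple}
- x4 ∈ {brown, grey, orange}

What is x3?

The 8 variables together cover exactly {black, blue, brown, grey, orange, purple, red, teal} — 8 values for 8 variables — and blue appears only in x8's list, so x8 = blue.
The 7 still-open variables together cover exactly {black, brown, grey, orange, purple, red, teal} — 7 values for 7 variables — and black appears only in x6's list, so x6 = black.
Among the 6 still-open variables, orange fits only x4 (and all 6 values in {brown, grey, orange, purple, red, teal} must be used), so x4 = orange.
Among the 5 still-open variables, red fits only x3 (and all 5 values in {brown, grey, purple, red, teal} must be used), so x3 = red.

red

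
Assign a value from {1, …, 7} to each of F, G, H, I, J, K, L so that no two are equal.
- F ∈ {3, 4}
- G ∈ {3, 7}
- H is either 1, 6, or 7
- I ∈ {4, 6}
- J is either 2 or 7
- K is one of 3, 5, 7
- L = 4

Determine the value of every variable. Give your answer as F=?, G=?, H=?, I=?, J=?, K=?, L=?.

L has just one choice, so L = 4. Strike 4 from F, I.
F has just one choice, so F = 3. Remove 3 from G, K.
That leaves G = 7. Strike 7 from H, J, K.
I must be 6 (only option left). So H can't be 6.
J's domain is down to {2}, so J = 2.
That leaves K = 5.
That leaves H = 1.

F=3, G=7, H=1, I=6, J=2, K=5, L=4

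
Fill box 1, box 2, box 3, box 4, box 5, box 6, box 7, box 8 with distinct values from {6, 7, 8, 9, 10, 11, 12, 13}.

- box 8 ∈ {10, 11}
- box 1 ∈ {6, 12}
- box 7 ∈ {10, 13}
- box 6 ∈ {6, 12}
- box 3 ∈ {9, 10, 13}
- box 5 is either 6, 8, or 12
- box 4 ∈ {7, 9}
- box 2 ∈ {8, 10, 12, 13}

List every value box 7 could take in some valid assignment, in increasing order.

10, 13

The 8 variables together cover exactly {6, 7, 8, 9, 10, 11, 12, 13} — 8 values for 8 variables — and 7 appears only in box 4's list, so box 4 = 7.
The 7 still-open variables draw from only 7 values {6, 8, 9, 10, 11, 12, 13}, so each is used; only box 3 can be 9, hence box 3 = 9.
The 6 still-open variables draw from only 6 values {6, 8, 10, 11, 12, 13}, so each is used; only box 8 can be 11, hence box 8 = 11.
box 1 and box 6 between them cover only {6, 12} — a naked pair. Remove those values from box 2, box 5.
box 5 has just one choice, so box 5 = 8. So box 2 can't be 8.
No further eliminations apply; box 7 can still be any of 10, 13.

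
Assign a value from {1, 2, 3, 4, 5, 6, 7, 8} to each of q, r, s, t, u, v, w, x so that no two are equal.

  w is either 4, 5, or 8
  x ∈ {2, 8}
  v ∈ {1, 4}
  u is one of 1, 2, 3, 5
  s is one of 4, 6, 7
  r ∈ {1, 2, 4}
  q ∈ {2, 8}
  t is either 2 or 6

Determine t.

Among the 8 variables, 3 fits only u (and all 8 values in {1, 2, 3, 4, 5, 6, 7, 8} must be used), so u = 3.
The 7 still-open variables together cover exactly {1, 2, 4, 5, 6, 7, 8} — 7 values for 7 variables — and 5 appears only in w's list, so w = 5.
Among the 6 still-open variables, 7 fits only s (and all 6 values in {1, 2, 4, 6, 7, 8} must be used), so s = 7.
The 5 still-open variables draw from only 5 values {1, 2, 4, 6, 8}, so each is used; only t can be 6, hence t = 6.

6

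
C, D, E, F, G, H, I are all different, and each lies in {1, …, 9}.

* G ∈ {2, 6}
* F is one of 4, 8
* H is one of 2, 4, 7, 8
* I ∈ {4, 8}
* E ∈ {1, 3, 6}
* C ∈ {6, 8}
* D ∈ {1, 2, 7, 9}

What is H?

7

F and I share exactly the 2 values {4, 8}; by pigeonhole those values go to them, so strike 4, 8 from C, H.
C's domain is down to {6}, so C = 6. Strike 6 from E, G.
G's domain is down to {2}, so G = 2. Remove 2 from D, H.
So H = 7.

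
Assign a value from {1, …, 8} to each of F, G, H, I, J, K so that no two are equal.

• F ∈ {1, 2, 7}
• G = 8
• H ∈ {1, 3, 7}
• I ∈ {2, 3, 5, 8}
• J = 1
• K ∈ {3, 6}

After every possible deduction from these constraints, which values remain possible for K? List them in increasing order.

G's domain is down to {8}, so G = 8. Strike 8 from I.
J must be 1 (only option left). Eliminate 1 elsewhere: F, H.
No further eliminations apply; K can still be any of 3, 6.

3, 6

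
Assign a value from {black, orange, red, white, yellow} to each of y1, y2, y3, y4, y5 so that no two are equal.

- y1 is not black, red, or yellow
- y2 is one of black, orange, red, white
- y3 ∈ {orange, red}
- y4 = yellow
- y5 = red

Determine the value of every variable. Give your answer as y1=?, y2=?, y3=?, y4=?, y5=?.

y4 must be yellow (only option left).
y5 has just one choice, so y5 = red. Remove red from y2, y3.
y3 has just one choice, so y3 = orange. So y1, y2 can't be orange.
y1's domain is down to {white}, so y1 = white. So y2 can't be white.
y2's domain is down to {black}, so y2 = black.

y1=white, y2=black, y3=orange, y4=yellow, y5=red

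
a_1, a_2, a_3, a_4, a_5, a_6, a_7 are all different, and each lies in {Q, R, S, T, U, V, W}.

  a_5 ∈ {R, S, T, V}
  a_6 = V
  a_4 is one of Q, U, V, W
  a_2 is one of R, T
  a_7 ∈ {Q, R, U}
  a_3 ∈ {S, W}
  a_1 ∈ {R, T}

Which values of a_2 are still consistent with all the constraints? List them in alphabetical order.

R, T

a_6 must be V (only option left). Remove V from a_4, a_5.
a_1 and a_2 between them cover only {R, T} — a naked pair. Remove those values from a_5, a_7.
a_5 must be S (only option left). Remove S from a_3.
That leaves a_3 = W. Remove W from a_4.
No further eliminations apply; a_2 can still be any of R, T.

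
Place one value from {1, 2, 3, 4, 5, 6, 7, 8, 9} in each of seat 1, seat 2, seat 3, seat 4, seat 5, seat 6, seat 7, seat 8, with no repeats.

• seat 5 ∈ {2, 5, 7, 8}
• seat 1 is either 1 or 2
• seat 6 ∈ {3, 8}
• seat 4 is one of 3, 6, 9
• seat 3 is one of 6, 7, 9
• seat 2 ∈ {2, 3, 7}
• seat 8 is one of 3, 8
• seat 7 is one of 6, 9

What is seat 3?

7

The 8 variables together cover exactly {1, 2, 3, 5, 6, 7, 8, 9} — 8 values for 8 variables — and 1 appears only in seat 1's list, so seat 1 = 1.
Among the 7 still-open variables, 5 fits only seat 5 (and all 7 values in {2, 3, 5, 6, 7, 8, 9} must be used), so seat 5 = 5.
The 6 still-open variables together cover exactly {2, 3, 6, 7, 8, 9} — 6 values for 6 variables — and 2 appears only in seat 2's list, so seat 2 = 2.
Among the 5 still-open variables, 7 fits only seat 3 (and all 5 values in {3, 6, 7, 8, 9} must be used), so seat 3 = 7.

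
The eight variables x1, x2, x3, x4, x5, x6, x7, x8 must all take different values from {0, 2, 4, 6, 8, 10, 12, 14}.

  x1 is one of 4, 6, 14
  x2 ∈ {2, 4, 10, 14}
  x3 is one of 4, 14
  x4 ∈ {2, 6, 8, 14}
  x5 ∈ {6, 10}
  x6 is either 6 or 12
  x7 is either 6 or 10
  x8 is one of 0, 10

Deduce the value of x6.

Among the 8 variables, 0 fits only x8 (and all 8 values in {0, 2, 4, 6, 8, 10, 12, 14} must be used), so x8 = 0.
The 7 still-open variables together cover exactly {2, 4, 6, 8, 10, 12, 14} — 7 values for 7 variables — and 8 appears only in x4's list, so x4 = 8.
Among the 6 still-open variables, 2 fits only x2 (and all 6 values in {2, 4, 6, 10, 12, 14} must be used), so x2 = 2.
The 5 still-open variables together cover exactly {4, 6, 10, 12, 14} — 5 values for 5 variables — and 12 appears only in x6's list, so x6 = 12.

12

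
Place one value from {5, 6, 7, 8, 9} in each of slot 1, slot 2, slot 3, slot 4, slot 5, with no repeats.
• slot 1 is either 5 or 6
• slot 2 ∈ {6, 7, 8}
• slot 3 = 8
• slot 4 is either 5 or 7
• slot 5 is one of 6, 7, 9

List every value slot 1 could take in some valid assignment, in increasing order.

5, 6

slot 3's domain is down to {8}, so slot 3 = 8. Strike 8 from slot 2.
The 4 still-open variables draw from only 4 values {5, 6, 7, 9}, so each is used; only slot 5 can be 9, hence slot 5 = 9.
No further eliminations apply; slot 1 can still be any of 5, 6.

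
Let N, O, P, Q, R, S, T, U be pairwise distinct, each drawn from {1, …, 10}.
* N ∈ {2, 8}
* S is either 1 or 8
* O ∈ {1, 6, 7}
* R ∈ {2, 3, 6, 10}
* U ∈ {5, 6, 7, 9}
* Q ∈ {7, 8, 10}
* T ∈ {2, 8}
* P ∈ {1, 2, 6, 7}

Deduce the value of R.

N and T share exactly the 2 values {2, 8}; by pigeonhole those values go to them, so strike 2, 8 from P, Q, R, S.
S's domain is down to {1}, so S = 1. Eliminate 1 elsewhere: O, P.
The 2 variables O and P are confined to {6, 7}, which locks those values in; drop them from Q, R, U.
That leaves Q = 10. So R can't be 10.
So R = 3.

3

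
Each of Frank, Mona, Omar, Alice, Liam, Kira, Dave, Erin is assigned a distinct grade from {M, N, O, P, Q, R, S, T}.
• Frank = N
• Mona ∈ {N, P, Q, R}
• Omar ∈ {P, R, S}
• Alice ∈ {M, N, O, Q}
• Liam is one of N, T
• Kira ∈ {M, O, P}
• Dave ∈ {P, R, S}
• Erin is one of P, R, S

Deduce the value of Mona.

Frank's domain is down to {N}, so Frank = N. Eliminate N elsewhere: Mona, Alice, Liam.
That leaves Liam = T.
The 3 variables Omar, Dave, Erin are confined to {P, R, S}, which locks those values in; drop them from Mona, Kira.
So Mona = Q.

Q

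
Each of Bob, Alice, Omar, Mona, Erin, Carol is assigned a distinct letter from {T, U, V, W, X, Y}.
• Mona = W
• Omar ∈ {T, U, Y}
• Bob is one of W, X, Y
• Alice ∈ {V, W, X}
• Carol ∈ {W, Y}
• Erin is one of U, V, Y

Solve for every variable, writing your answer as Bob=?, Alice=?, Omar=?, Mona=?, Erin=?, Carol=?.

Mona has just one choice, so Mona = W. Remove W from Bob, Alice, Carol.
Carol has just one choice, so Carol = Y. So Bob, Omar, Erin can't be Y.
Bob's domain is down to {X}, so Bob = X. Remove X from Alice.
That leaves Alice = V. Strike V from Erin.
Erin has just one choice, so Erin = U. Strike U from Omar.
That leaves Omar = T.

Bob=X, Alice=V, Omar=T, Mona=W, Erin=U, Carol=Y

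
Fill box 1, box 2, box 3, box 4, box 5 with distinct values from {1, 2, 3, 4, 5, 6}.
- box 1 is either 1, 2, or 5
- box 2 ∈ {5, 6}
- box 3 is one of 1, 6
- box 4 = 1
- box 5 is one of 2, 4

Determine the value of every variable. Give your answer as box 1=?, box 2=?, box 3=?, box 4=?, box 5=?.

box 4 has just one choice, so box 4 = 1. Strike 1 from box 1, box 3.
That leaves box 3 = 6. Eliminate 6 elsewhere: box 2.
box 2 has just one choice, so box 2 = 5. So box 1 can't be 5.
box 1 must be 2 (only option left). So box 5 can't be 2.
That leaves box 5 = 4.

box 1=2, box 2=5, box 3=6, box 4=1, box 5=4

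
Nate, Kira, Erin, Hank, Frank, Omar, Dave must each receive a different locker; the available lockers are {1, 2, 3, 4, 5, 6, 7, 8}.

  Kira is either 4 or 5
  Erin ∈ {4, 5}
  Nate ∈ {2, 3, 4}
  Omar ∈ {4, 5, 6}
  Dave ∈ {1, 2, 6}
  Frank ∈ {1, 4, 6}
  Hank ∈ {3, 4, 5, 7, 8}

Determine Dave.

Kira and Erin share exactly the 2 values {4, 5}; by pigeonhole those values go to them, so strike 4, 5 from Nate, Hank, Frank, Omar.
Omar must be 6 (only option left). Remove 6 from Frank, Dave.
Frank must be 1 (only option left). Remove 1 from Dave.
So Dave = 2.

2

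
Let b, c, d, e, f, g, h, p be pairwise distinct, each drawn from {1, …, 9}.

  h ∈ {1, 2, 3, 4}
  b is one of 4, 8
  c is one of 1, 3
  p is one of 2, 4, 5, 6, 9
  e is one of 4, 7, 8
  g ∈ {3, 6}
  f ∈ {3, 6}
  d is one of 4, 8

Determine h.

b and d between them cover only {4, 8} — a naked pair. Remove those values from e, h, p.
That leaves e = 7.
The 2 variables f and g are confined to {3, 6}, which locks those values in; drop them from c, h, p.
That leaves c = 1. Strike 1 from h.
So h = 2.

2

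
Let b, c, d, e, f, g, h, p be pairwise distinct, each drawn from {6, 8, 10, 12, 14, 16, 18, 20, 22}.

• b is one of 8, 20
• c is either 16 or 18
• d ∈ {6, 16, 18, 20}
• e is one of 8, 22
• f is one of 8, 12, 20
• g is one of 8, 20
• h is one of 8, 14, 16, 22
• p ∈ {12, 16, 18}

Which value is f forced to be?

12

The 8 variables draw from only 8 values {6, 8, 12, 14, 16, 18, 20, 22}, so each is used; only d can be 6, hence d = 6.
The 7 still-open variables together cover exactly {8, 12, 14, 16, 18, 20, 22} — 7 values for 7 variables — and 14 appears only in h's list, so h = 14.
Among the 6 still-open variables, 22 fits only e (and all 6 values in {8, 12, 16, 18, 20, 22} must be used), so e = 22.
b and g share exactly the 2 values {8, 20}; by pigeonhole those values go to them, so strike 8, 20 from f.
So f = 12.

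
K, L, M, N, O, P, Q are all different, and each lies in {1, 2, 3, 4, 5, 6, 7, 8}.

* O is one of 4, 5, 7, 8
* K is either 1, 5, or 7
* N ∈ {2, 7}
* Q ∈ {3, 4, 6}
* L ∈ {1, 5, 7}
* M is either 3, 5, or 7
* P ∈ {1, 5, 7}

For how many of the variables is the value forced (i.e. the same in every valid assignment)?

K, L, P share exactly the 3 values {1, 5, 7}; by pigeonhole those values go to them, so strike 1, 5, 7 from M, N, O.
M's domain is down to {3}, so M = 3. So Q can't be 3.
N's domain is down to {2}, so N = 2.
Determined: M=3, N=2. The other variables each still have more than one consistent value. That makes 2.

2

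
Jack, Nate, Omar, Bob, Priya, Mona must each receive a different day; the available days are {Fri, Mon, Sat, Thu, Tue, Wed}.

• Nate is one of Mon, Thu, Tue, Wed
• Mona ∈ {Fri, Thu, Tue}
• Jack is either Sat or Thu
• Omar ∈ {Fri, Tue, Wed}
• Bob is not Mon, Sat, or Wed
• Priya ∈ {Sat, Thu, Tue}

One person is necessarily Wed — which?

Among the 6 variables, Mon fits only Nate (and all 6 values in {Fri, Mon, Sat, Thu, Tue, Wed} must be used), so Nate = Mon.
Among the 5 still-open variables, Wed fits only Omar (and all 5 values in {Fri, Sat, Thu, Tue, Wed} must be used), so Omar = Wed.

Omar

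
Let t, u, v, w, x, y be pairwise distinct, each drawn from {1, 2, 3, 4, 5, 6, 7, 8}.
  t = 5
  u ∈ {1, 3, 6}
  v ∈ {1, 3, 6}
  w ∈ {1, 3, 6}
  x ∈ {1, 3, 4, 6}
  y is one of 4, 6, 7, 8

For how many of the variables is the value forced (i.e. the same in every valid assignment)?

t has just one choice, so t = 5.
u, v, w share exactly the 3 values {1, 3, 6}; by pigeonhole those values go to them, so strike 1, 3, 6 from x, y.
x has just one choice, so x = 4. So y can't be 4.
Determined: t=5, x=4. The other variables each still have more than one consistent value. That makes 2.

2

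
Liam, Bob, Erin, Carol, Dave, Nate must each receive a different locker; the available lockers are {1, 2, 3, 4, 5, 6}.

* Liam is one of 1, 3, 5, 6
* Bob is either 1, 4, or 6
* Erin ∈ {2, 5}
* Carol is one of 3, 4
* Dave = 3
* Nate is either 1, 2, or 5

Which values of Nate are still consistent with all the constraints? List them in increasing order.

Dave's domain is down to {3}, so Dave = 3. Strike 3 from Liam, Carol.
Carol has just one choice, so Carol = 4. So Bob can't be 4.
No further eliminations apply; Nate can still be any of 1, 2, 5.

1, 2, 5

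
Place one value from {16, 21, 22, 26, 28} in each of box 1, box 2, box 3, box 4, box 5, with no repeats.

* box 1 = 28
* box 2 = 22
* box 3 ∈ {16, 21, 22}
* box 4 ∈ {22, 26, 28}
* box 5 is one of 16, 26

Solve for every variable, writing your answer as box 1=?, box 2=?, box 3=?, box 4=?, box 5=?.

box 1=28, box 2=22, box 3=21, box 4=26, box 5=16

box 1's domain is down to {28}, so box 1 = 28. Strike 28 from box 4.
box 2 has just one choice, so box 2 = 22. Eliminate 22 elsewhere: box 3, box 4.
box 4's domain is down to {26}, so box 4 = 26. Remove 26 from box 5.
box 5 has just one choice, so box 5 = 16. Remove 16 from box 3.
box 3 must be 21 (only option left).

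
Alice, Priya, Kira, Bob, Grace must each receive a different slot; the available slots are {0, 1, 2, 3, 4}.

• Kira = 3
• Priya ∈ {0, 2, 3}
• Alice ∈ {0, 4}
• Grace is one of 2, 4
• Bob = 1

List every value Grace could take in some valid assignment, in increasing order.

2, 4

Kira has just one choice, so Kira = 3. So Priya can't be 3.
Bob's domain is down to {1}, so Bob = 1.
No further eliminations apply; Grace can still be any of 2, 4.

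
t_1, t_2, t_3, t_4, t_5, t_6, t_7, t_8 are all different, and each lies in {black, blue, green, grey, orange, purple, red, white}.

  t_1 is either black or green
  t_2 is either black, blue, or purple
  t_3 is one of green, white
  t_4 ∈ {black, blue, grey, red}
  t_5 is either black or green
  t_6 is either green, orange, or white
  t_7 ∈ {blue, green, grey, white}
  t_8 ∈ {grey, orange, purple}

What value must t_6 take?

The 8 variables draw from only 8 values {black, blue, green, grey, orange, purple, red, white}, so each is used; only t_4 can be red, hence t_4 = red.
The 2 variables t_1 and t_5 are confined to {black, green}, which locks those values in; drop them from t_2, t_3, t_6, t_7.
t_3's domain is down to {white}, so t_3 = white. Strike white from t_6, t_7.
So t_6 = orange.

orange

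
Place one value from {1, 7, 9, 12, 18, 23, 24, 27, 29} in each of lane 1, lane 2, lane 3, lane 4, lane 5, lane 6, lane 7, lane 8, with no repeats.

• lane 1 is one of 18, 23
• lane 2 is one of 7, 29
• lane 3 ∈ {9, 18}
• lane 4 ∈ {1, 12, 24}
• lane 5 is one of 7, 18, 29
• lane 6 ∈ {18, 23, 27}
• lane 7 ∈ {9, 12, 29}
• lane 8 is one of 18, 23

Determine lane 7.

12

lane 1 and lane 8 share exactly the 2 values {18, 23}; by pigeonhole those values go to them, so strike 18, 23 from lane 3, lane 5, lane 6.
lane 3 has just one choice, so lane 3 = 9. Remove 9 from lane 7.
lane 6 must be 27 (only option left).
The 2 variables lane 2 and lane 5 are confined to {7, 29}, which locks those values in; drop them from lane 7.
So lane 7 = 12.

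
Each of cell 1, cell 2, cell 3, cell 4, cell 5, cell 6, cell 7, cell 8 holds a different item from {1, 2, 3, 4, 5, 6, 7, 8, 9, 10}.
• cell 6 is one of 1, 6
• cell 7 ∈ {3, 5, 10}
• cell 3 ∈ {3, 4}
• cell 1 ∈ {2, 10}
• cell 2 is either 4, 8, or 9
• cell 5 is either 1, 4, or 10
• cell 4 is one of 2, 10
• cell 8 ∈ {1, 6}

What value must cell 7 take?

5

The 2 variables cell 1 and cell 4 are confined to {2, 10}, which locks those values in; drop them from cell 5, cell 7.
cell 6 and cell 8 between them cover only {1, 6} — a naked pair. Remove those values from cell 5.
cell 5 must be 4 (only option left). So cell 2, cell 3 can't be 4.
cell 3 has just one choice, so cell 3 = 3. Eliminate 3 elsewhere: cell 7.
So cell 7 = 5.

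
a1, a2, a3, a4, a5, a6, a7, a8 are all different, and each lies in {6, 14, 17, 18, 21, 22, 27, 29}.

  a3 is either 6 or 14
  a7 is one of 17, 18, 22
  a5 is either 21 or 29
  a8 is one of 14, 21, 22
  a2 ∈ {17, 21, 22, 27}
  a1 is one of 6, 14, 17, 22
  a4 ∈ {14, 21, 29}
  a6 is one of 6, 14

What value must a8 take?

22

The 8 variables draw from only 8 values {6, 14, 17, 18, 21, 22, 27, 29}, so each is used; only a7 can be 18, hence a7 = 18.
The 7 still-open variables draw from only 7 values {6, 14, 17, 21, 22, 27, 29}, so each is used; only a2 can be 27, hence a2 = 27.
Among the 6 still-open variables, 17 fits only a1 (and all 6 values in {6, 14, 17, 21, 22, 29} must be used), so a1 = 17.
Among the 5 still-open variables, 22 fits only a8 (and all 5 values in {6, 14, 21, 22, 29} must be used), so a8 = 22.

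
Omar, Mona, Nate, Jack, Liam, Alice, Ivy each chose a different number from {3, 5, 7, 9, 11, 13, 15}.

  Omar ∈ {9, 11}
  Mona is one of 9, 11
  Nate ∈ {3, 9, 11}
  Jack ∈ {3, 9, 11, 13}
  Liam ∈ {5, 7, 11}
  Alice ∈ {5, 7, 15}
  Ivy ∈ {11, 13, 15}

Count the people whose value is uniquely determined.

The 2 variables Omar and Mona are confined to {9, 11}, which locks those values in; drop them from Nate, Jack, Liam, Ivy.
That leaves Nate = 3. Strike 3 from Jack.
That leaves Jack = 13. Eliminate 13 elsewhere: Ivy.
That leaves Ivy = 15. Eliminate 15 elsewhere: Alice.
Determined: Nate=3, Jack=13, Ivy=15. The other people each still have more than one consistent value. That makes 3.

3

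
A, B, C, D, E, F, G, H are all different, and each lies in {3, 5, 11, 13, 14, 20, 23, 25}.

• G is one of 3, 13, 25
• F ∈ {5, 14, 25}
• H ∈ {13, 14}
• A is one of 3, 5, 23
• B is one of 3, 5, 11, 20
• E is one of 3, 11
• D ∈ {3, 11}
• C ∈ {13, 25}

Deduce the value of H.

The 8 variables draw from only 8 values {3, 5, 11, 13, 14, 20, 23, 25}, so each is used; only B can be 20, hence B = 20.
The 7 still-open variables draw from only 7 values {3, 5, 11, 13, 14, 23, 25}, so each is used; only A can be 23, hence A = 23.
Among the 6 still-open variables, 5 fits only F (and all 6 values in {3, 5, 11, 13, 14, 25} must be used), so F = 5.
The 5 still-open variables draw from only 5 values {3, 11, 13, 14, 25}, so each is used; only H can be 14, hence H = 14.

14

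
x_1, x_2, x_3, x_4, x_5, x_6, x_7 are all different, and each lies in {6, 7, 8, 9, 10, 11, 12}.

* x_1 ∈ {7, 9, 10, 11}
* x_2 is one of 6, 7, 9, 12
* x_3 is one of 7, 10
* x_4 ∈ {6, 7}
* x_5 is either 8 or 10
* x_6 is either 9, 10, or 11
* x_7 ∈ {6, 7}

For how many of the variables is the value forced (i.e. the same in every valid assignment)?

3

The 7 variables together cover exactly {6, 7, 8, 9, 10, 11, 12} — 7 values for 7 variables — and 8 appears only in x_5's list, so x_5 = 8.
The 6 still-open variables draw from only 6 values {6, 7, 9, 10, 11, 12}, so each is used; only x_2 can be 12, hence x_2 = 12.
The 2 variables x_4 and x_7 are confined to {6, 7}, which locks those values in; drop them from x_1, x_3.
x_3 has just one choice, so x_3 = 10. Remove 10 from x_1, x_6.
Determined: x_2=12, x_3=10, x_5=8. The other variables each still have more than one consistent value. That makes 3.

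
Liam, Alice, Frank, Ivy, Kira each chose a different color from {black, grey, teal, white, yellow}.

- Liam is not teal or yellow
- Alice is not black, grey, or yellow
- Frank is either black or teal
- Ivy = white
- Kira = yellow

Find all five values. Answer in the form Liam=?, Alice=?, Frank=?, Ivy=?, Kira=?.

Ivy's domain is down to {white}, so Ivy = white. Strike white from Liam, Alice.
That leaves Kira = yellow.
That leaves Alice = teal. Remove teal from Frank.
Frank must be black (only option left). Strike black from Liam.
That leaves Liam = grey.

Liam=grey, Alice=teal, Frank=black, Ivy=white, Kira=yellow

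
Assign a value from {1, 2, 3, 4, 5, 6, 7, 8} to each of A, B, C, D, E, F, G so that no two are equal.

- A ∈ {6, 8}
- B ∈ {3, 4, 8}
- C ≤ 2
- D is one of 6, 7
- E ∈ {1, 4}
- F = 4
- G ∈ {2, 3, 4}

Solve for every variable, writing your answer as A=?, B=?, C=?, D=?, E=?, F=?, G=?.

F has just one choice, so F = 4. So B, E, G can't be 4.
E must be 1 (only option left). Remove 1 from C.
C has just one choice, so C = 2. Eliminate 2 elsewhere: G.
G must be 3 (only option left). Eliminate 3 elsewhere: B.
That leaves B = 8. Strike 8 from A.
A's domain is down to {6}, so A = 6. So D can't be 6.
D has just one choice, so D = 7.

A=6, B=8, C=2, D=7, E=1, F=4, G=3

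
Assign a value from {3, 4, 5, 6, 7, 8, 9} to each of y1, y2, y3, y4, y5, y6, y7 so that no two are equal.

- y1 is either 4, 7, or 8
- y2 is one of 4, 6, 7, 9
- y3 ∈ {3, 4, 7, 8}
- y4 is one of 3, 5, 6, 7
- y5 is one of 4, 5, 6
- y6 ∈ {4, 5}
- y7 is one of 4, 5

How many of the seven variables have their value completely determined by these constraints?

The 7 variables together cover exactly {3, 4, 5, 6, 7, 8, 9} — 7 values for 7 variables — and 9 appears only in y2's list, so y2 = 9.
y6 and y7 between them cover only {4, 5} — a naked pair. Remove those values from y1, y3, y4, y5.
y5's domain is down to {6}, so y5 = 6. So y4 can't be 6.
Determined: y2=9, y5=6. The other variables each still have more than one consistent value. That makes 2.

2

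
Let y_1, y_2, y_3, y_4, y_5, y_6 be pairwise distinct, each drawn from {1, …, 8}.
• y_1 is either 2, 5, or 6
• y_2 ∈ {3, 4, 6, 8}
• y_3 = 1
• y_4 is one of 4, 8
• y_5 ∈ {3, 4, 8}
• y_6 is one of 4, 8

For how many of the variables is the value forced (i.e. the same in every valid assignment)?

3

y_3 has just one choice, so y_3 = 1.
The 2 variables y_4 and y_6 are confined to {4, 8}, which locks those values in; drop them from y_2, y_5.
y_5 has just one choice, so y_5 = 3. Remove 3 from y_2.
y_2's domain is down to {6}, so y_2 = 6. Eliminate 6 elsewhere: y_1.
Determined: y_2=6, y_3=1, y_5=3. The other variables each still have more than one consistent value. That makes 3.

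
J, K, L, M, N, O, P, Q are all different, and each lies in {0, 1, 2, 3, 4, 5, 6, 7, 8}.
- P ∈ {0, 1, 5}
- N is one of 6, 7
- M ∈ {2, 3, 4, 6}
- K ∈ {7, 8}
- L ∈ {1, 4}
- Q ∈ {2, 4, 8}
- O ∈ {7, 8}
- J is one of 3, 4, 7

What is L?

1

K and O share exactly the 2 values {7, 8}; by pigeonhole those values go to them, so strike 7, 8 from J, N, Q.
N must be 6 (only option left). Eliminate 6 elsewhere: M.
J, M, Q between them cover only {2, 3, 4} — a naked triple. Remove those values from L.
So L = 1.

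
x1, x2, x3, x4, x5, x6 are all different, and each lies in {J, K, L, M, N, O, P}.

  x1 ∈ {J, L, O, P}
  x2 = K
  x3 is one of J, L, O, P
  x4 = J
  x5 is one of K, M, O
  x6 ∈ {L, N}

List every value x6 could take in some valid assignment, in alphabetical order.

x2's domain is down to {K}, so x2 = K. So x5 can't be K.
x4 has just one choice, so x4 = J. So x1, x3 can't be J.
No further eliminations apply; x6 can still be any of L, N.

L, N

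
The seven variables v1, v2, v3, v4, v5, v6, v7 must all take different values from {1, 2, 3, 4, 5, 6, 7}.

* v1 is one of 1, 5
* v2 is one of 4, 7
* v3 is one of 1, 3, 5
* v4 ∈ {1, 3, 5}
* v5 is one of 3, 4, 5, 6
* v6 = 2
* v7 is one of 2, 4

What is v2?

7

v6 has just one choice, so v6 = 2. Eliminate 2 elsewhere: v7.
v7's domain is down to {4}, so v7 = 4. So v2, v5 can't be 4.
So v2 = 7.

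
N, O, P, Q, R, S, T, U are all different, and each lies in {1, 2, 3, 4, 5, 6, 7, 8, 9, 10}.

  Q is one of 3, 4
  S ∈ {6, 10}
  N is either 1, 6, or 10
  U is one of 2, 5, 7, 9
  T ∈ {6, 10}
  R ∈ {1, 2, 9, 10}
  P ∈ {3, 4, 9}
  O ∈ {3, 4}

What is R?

The 2 variables O and Q are confined to {3, 4}, which locks those values in; drop them from P.
P must be 9 (only option left). So R, U can't be 9.
S and T between them cover only {6, 10} — a naked pair. Remove those values from N, R.
N's domain is down to {1}, so N = 1. Strike 1 from R.
So R = 2.

2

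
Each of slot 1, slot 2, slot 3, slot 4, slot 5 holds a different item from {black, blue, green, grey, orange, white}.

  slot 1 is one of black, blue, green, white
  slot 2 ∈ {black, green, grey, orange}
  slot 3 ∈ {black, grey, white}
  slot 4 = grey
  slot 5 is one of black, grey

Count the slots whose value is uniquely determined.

slot 4 has just one choice, so slot 4 = grey. So slot 2, slot 3, slot 5 can't be grey.
That leaves slot 5 = black. Strike black from slot 1, slot 2, slot 3.
slot 3 must be white (only option left). Strike white from slot 1.
Determined: slot 3=white, slot 4=grey, slot 5=black. The other slots each still have more than one consistent value. That makes 3.

3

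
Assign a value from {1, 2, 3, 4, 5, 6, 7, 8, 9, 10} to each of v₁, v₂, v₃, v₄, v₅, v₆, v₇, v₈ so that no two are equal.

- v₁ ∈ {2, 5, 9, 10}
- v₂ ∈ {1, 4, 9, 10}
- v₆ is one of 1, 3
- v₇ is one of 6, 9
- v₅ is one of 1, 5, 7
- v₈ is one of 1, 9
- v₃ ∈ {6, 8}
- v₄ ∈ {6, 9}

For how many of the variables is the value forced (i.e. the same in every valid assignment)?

3

v₄ and v₇ share exactly the 2 values {6, 9}; by pigeonhole those values go to them, so strike 6, 9 from v₁, v₂, v₃, v₈.
v₃ has just one choice, so v₃ = 8.
That leaves v₈ = 1. Eliminate 1 elsewhere: v₂, v₅, v₆.
v₆ must be 3 (only option left).
Determined: v₃=8, v₆=3, v₈=1. The other variables each still have more than one consistent value. That makes 3.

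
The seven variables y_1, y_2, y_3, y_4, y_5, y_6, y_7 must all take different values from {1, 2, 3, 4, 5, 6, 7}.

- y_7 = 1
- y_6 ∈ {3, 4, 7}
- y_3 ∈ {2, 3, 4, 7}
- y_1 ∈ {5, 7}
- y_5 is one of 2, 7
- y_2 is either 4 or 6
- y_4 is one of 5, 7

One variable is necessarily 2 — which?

y_7 must be 1 (only option left).
The 6 still-open variables together cover exactly {2, 3, 4, 5, 6, 7} — 6 values for 6 variables — and 6 appears only in y_2's list, so y_2 = 6.
y_1 and y_4 share exactly the 2 values {5, 7}; by pigeonhole those values go to them, so strike 5, 7 from y_3, y_5, y_6.

y_5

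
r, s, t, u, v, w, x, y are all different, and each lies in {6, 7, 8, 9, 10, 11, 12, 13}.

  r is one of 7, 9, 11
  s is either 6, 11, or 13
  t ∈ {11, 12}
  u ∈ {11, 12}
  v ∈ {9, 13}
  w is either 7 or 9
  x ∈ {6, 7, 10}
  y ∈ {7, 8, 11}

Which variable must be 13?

v

Among the 8 variables, 8 fits only y (and all 8 values in {6, 7, 8, 9, 10, 11, 12, 13} must be used), so y = 8.
Among the 7 still-open variables, 10 fits only x (and all 7 values in {6, 7, 9, 10, 11, 12, 13} must be used), so x = 10.
Among the 6 still-open variables, 6 fits only s (and all 6 values in {6, 7, 9, 11, 12, 13} must be used), so s = 6.
The 5 still-open variables together cover exactly {7, 9, 11, 12, 13} — 5 values for 5 variables — and 13 appears only in v's list, so v = 13.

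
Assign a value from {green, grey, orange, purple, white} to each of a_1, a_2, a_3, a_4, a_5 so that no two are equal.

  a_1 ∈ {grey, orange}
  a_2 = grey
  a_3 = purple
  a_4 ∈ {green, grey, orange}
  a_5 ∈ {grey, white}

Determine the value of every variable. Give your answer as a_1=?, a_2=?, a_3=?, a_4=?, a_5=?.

a_2 must be grey (only option left). Remove grey from a_1, a_4, a_5.
a_3 must be purple (only option left).
a_5's domain is down to {white}, so a_5 = white.
a_1 has just one choice, so a_1 = orange. So a_4 can't be orange.
a_4 must be green (only option left).

a_1=orange, a_2=grey, a_3=purple, a_4=green, a_5=white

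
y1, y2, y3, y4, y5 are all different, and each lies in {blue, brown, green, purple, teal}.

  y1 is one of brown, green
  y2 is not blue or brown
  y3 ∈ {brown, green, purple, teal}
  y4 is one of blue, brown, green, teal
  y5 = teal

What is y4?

y5 must be teal (only option left). So y2, y3, y4 can't be teal.
The 4 still-open variables together cover exactly {blue, brown, green, purple} — 4 values for 4 variables — and blue appears only in y4's list, so y4 = blue.

blue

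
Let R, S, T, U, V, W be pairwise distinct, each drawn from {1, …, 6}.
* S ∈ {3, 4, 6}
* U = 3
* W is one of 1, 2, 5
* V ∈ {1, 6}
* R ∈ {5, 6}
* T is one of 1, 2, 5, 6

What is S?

U's domain is down to {3}, so U = 3. Strike 3 from S.
The 5 still-open variables draw from only 5 values {1, 2, 4, 5, 6}, so each is used; only S can be 4, hence S = 4.

4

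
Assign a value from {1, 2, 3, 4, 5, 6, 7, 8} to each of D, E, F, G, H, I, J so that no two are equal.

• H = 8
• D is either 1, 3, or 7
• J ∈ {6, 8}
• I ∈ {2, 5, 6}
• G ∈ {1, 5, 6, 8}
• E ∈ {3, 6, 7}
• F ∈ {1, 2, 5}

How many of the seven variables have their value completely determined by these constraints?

H has just one choice, so H = 8. So G, J can't be 8.
That leaves J = 6. Remove 6 from E, G, I.
F, G, I share exactly the 3 values {1, 2, 5}; by pigeonhole those values go to them, so strike 1, 2, 5 from D.
Determined: H=8, J=6. The other variables each still have more than one consistent value. That makes 2.

2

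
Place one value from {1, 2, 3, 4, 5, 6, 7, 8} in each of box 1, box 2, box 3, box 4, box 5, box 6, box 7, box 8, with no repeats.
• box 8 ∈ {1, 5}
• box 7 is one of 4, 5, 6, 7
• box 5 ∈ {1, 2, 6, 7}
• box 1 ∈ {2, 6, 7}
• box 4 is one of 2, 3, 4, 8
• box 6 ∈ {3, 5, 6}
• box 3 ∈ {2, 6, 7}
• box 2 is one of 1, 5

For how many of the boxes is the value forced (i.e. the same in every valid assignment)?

3

The 8 variables together cover exactly {1, 2, 3, 4, 5, 6, 7, 8} — 8 values for 8 variables — and 8 appears only in box 4's list, so box 4 = 8.
The 7 still-open variables draw from only 7 values {1, 2, 3, 4, 5, 6, 7}, so each is used; only box 6 can be 3, hence box 6 = 3.
The 6 still-open variables draw from only 6 values {1, 2, 4, 5, 6, 7}, so each is used; only box 7 can be 4, hence box 7 = 4.
The 2 variables box 2 and box 8 are confined to {1, 5}, which locks those values in; drop them from box 5.
Determined: box 4=8, box 6=3, box 7=4. The other boxes each still have more than one consistent value. That makes 3.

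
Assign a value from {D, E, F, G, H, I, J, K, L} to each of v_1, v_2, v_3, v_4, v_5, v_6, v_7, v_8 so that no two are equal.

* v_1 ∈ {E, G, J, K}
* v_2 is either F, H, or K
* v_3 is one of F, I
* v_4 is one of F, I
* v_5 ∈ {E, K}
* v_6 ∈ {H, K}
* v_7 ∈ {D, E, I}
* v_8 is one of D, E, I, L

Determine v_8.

L

The 2 variables v_3 and v_4 are confined to {F, I}, which locks those values in; drop them from v_2, v_7, v_8.
The 2 variables v_2 and v_6 are confined to {H, K}, which locks those values in; drop them from v_1, v_5.
v_5 has just one choice, so v_5 = E. Strike E from v_1, v_7, v_8.
v_7's domain is down to {D}, so v_7 = D. Strike D from v_8.
So v_8 = L.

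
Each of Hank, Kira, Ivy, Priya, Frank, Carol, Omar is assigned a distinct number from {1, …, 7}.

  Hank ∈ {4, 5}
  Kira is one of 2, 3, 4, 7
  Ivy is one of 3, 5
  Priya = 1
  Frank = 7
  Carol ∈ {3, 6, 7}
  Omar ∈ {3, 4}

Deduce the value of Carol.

6

Priya's domain is down to {1}, so Priya = 1.
Frank must be 7 (only option left). Remove 7 from Kira, Carol.
The 5 still-open variables together cover exactly {2, 3, 4, 5, 6} — 5 values for 5 variables — and 2 appears only in Kira's list, so Kira = 2.
Among the 4 still-open variables, 6 fits only Carol (and all 4 values in {3, 4, 5, 6} must be used), so Carol = 6.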